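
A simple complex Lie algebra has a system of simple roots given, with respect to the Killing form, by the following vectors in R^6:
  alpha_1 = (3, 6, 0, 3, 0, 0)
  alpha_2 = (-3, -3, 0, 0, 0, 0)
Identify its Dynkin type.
Compute the Cartan integers a_ij = 2(alpha_i, alpha_j)/(alpha_j, alpha_j); the resulting 2x2 Cartan matrix is
[[2, -3], [-1, 2]].
The roots have two lengths (squared-length ratio 3:1); the short ones are alpha_{2}. The associated Dynkin diagram is two nodes joined by a triple edge (G_2), so the type is G_2.

G_2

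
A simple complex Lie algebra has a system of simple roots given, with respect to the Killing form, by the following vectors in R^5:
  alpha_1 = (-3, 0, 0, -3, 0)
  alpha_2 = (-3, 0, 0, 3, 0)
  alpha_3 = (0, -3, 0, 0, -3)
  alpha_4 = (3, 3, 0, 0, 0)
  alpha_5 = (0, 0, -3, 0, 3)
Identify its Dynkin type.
Compute the Cartan integers a_ij = 2(alpha_i, alpha_j)/(alpha_j, alpha_j); the resulting 5x5 Cartan matrix is
[[2, 0, 0, -1, 0], [0, 2, 0, -1, 0], [0, 0, 2, -1, -1], [-1, -1, -1, 2, 0], [0, 0, -1, 0, 2]].
All simple roots have the same length, so the diagram is simply laced. The associated Dynkin diagram is a chain of 3 nodes with a fork of two nodes at one end (D_5), so the type is D_5 (the algebra so(10)).

type D_5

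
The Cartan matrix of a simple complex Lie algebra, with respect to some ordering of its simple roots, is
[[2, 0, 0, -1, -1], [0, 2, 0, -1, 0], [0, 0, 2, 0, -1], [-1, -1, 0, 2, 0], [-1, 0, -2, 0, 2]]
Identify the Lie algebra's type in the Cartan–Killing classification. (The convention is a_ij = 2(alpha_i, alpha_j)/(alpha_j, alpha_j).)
B5

The matrix has rank 5 with 2's on the diagonal. Reading the off-diagonal entries as Dynkin edges (a single edge where a_ij = a_ji = -1; a double or triple edge where a_ij * a_ji = 2 or 3), the diagram is a chain of 5 nodes with a double edge at one end; the terminal node there is the unique short simple root (B_5). One simple-root ordering that puts it in standard form is (alpha_2, alpha_4, alpha_1, alpha_5, alpha_3). So the algebra is type B_5, i.e. so(11).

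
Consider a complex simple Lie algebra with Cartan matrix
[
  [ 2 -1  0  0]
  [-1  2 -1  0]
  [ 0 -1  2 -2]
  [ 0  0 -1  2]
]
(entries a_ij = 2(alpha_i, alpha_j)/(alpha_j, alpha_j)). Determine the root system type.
B4

The matrix has rank 4 with 2's on the diagonal. Reading the off-diagonal entries as Dynkin edges (a single edge where a_ij = a_ji = -1; a double or triple edge where a_ij * a_ji = 2 or 3), the diagram is a chain of 4 nodes with a double edge at one end; the terminal node there is the unique short simple root (B_4). One simple-root ordering that puts it in standard form is (alpha_1, alpha_2, alpha_3, alpha_4). So the algebra is type B_4, i.e. so(9).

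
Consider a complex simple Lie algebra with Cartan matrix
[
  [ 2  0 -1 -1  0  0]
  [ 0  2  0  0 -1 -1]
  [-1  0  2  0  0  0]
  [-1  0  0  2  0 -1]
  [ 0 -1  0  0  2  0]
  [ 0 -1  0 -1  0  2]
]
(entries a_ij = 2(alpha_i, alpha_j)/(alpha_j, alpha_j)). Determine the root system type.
A_6 (sl(7))

The matrix has rank 6 with 2's on the diagonal. Reading the off-diagonal entries as Dynkin edges (a single edge where a_ij = a_ji = -1; a double or triple edge where a_ij * a_ji = 2 or 3), the diagram is a chain of 6 nodes with single edges (A_6). One simple-root ordering that puts it in standard form is (alpha_5, alpha_2, alpha_6, alpha_4, alpha_1, alpha_3). So the algebra is type A_6, i.e. sl(7).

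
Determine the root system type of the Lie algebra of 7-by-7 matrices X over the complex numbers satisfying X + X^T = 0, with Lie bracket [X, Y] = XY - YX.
B_3

This is so(7) with 7 odd, which has dimension 7(7-1)/2 = 21 and rank (7-1)/2 = 3. In the classification of classical Lie algebras, the orthogonal algebra so(2n+1) in an odd number of variables has type B_n; here n = 3, so the Dynkin diagram is a chain of 3 nodes with a double edge at one end; the terminal node there is the unique short simple root (B_3). Hence the type is B_3.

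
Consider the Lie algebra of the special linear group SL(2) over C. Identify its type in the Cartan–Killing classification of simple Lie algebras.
This is sl(2), which has dimension 2^2 - 1 = 3 and rank 2 - 1 = 1 (a Cartan subalgebra is the diagonal traceless matrices). In the classification of classical Lie algebras, the special linear algebra sl(n+1) has type A_n; here n = 1, so the Dynkin diagram is a chain of 1 nodes with single edges (A_1). Hence the type is A_1.

A_1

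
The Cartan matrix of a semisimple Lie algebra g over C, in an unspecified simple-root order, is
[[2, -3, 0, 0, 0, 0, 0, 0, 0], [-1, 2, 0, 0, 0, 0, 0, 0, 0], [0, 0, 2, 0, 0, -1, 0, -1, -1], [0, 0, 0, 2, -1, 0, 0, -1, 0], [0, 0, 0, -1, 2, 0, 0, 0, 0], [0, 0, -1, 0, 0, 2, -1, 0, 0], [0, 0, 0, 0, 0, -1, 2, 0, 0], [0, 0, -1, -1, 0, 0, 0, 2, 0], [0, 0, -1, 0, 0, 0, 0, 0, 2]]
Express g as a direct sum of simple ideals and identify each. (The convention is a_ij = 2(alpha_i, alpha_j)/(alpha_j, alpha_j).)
The diagram associated to this matrix has two connected components: the simple roots {alpha_3, alpha_4, alpha_5, alpha_6, alpha_7, alpha_8, alpha_9} form a chain of 6 nodes with one extra node attached to the third node from one end (E_7), and {alpha_1, alpha_2} form two nodes joined by a triple edge (G_2). A semisimple Lie algebra decomposes uniquely as the direct sum of simple ideals, one per connected component of its Dynkin diagram, so g ≅ E_7 ⊕ G_2 (dimension 133 + 14 = 147).

E_7 ⊕ G_2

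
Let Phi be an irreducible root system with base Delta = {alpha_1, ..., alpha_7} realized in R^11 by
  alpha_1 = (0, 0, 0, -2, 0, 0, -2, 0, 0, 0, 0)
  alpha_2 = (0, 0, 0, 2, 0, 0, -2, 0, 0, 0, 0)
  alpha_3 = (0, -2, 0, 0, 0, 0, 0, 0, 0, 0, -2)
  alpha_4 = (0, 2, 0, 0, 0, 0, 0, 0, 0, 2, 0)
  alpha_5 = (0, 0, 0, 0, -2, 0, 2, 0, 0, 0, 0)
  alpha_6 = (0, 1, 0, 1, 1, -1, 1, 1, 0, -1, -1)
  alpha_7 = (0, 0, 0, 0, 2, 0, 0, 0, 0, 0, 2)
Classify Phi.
type E_7

Compute the Cartan integers a_ij = 2(alpha_i, alpha_j)/(alpha_j, alpha_j); the resulting 7x7 Cartan matrix is
[[2, 0, 0, 0, -1, -1, 0], [0, 2, 0, 0, -1, 0, 0], [0, 0, 2, -1, 0, 0, -1], [0, 0, -1, 2, 0, 0, 0], [-1, -1, 0, 0, 2, 0, -1], [-1, 0, 0, 0, 0, 2, 0], [0, 0, -1, 0, -1, 0, 2]].
All simple roots have the same length, so the diagram is simply laced. The associated Dynkin diagram is a chain of 6 nodes with one extra node attached to the third node from one end (E_7), so the type is E_7.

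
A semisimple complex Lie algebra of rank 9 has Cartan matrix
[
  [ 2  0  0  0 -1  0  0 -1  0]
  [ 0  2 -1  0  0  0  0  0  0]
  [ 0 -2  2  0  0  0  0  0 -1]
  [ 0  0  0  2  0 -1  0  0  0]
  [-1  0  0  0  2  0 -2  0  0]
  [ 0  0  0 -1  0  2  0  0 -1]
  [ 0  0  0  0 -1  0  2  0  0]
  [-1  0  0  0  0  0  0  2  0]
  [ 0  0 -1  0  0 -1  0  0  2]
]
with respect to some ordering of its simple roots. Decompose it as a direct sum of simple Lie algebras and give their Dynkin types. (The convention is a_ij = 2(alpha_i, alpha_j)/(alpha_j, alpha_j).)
B4 + B5

The diagram associated to this matrix has two connected components: the simple roots {alpha_1, alpha_5, alpha_7, alpha_8} form a chain of 4 nodes with a double edge at one end; the terminal node there is the unique short simple root (B_4), and {alpha_2, alpha_3, alpha_4, alpha_6, alpha_9} form a chain of 5 nodes with a double edge at one end; the terminal node there is the unique short simple root (B_5). A semisimple Lie algebra decomposes uniquely as the direct sum of simple ideals, one per connected component of its Dynkin diagram, so g ≅ B_4 ⊕ B_5 (dimension 36 + 55 = 91).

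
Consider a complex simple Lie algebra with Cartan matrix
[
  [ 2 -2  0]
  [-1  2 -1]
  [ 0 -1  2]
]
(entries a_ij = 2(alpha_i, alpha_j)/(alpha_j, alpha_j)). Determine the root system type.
C_3

The matrix has rank 3 with 2's on the diagonal. Reading the off-diagonal entries as Dynkin edges (a single edge where a_ij = a_ji = -1; a double or triple edge where a_ij * a_ji = 2 or 3), the diagram is a chain of 3 nodes with a double edge at one end; the terminal node there is the unique long simple root (C_3). One simple-root ordering that puts it in standard form is (alpha_3, alpha_2, alpha_1). So the algebra is type C_3, i.e. sp(6).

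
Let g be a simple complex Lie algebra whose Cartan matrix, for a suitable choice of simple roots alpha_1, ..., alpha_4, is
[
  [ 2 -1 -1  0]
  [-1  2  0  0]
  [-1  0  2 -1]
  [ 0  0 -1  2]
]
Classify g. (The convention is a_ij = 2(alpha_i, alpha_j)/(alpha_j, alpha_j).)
The matrix has rank 4 with 2's on the diagonal. Reading the off-diagonal entries as Dynkin edges (a single edge where a_ij = a_ji = -1; a double or triple edge where a_ij * a_ji = 2 or 3), the diagram is a chain of 4 nodes with single edges (A_4). One simple-root ordering that puts it in standard form is (alpha_4, alpha_3, alpha_1, alpha_2). So the algebra is type A_4, i.e. sl(5).

A_4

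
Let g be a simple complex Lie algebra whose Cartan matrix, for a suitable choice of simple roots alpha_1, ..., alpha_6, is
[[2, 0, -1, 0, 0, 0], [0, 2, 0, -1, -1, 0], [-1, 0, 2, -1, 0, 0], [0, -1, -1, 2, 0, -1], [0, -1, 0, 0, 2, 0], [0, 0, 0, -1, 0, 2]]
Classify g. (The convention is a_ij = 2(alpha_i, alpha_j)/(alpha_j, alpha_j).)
The matrix has rank 6 with 2's on the diagonal. Reading the off-diagonal entries as Dynkin edges (a single edge where a_ij = a_ji = -1; a double or triple edge where a_ij * a_ji = 2 or 3), the diagram is a chain of 5 nodes with one extra node attached to the third node from one end (E_6). One simple-root ordering that puts it in standard form is (alpha_5, alpha_6, alpha_2, alpha_4, alpha_3, alpha_1). So the algebra is type E_6.

type E_6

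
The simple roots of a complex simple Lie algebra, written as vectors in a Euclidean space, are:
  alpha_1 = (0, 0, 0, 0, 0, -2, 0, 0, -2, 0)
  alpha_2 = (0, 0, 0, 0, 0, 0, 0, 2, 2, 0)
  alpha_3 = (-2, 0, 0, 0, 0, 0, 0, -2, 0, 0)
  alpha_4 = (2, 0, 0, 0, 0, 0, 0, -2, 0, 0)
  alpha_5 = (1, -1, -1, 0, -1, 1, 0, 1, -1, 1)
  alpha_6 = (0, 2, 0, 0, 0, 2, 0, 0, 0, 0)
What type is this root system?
Compute the Cartan integers a_ij = 2(alpha_i, alpha_j)/(alpha_j, alpha_j); the resulting 6x6 Cartan matrix is
[[2, -1, 0, 0, 0, -1], [-1, 2, -1, -1, 0, 0], [0, -1, 2, 0, -1, 0], [0, -1, 0, 2, 0, 0], [0, 0, -1, 0, 2, 0], [-1, 0, 0, 0, 0, 2]].
All simple roots have the same length, so the diagram is simply laced. The associated Dynkin diagram is a chain of 5 nodes with one extra node attached to the third node from one end (E_6), so the type is E_6.

E_6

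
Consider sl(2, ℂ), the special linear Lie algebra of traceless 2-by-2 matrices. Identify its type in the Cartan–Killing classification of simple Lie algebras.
A_1

This is sl(2), which has dimension 2^2 - 1 = 3 and rank 2 - 1 = 1 (a Cartan subalgebra is the diagonal traceless matrices). In the classification of classical Lie algebras, the special linear algebra sl(n+1) has type A_n; here n = 1, so the Dynkin diagram is a chain of 1 nodes with single edges (A_1). Hence the type is A_1.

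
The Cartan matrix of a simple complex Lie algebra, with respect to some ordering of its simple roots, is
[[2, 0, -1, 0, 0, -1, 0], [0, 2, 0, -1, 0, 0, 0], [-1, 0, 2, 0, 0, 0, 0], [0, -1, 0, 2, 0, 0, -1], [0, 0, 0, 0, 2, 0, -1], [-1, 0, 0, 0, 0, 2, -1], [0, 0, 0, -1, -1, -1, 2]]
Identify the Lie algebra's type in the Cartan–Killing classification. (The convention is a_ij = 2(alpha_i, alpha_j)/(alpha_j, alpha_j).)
E7

The matrix has rank 7 with 2's on the diagonal. Reading the off-diagonal entries as Dynkin edges (a single edge where a_ij = a_ji = -1; a double or triple edge where a_ij * a_ji = 2 or 3), the diagram is a chain of 6 nodes with one extra node attached to the third node from one end (E_7). One simple-root ordering that puts it in standard form is (alpha_2, alpha_5, alpha_4, alpha_7, alpha_6, alpha_1, alpha_3). So the algebra is type E_7.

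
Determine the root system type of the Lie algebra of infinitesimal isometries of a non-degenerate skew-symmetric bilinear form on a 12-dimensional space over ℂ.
type C_6

This is sp(12), which has dimension 12(12+1)/2 = 78 and rank 12/2 = 6. In the classification of classical Lie algebras, the symplectic algebra sp(2n) has type C_n; here n = 6, so the Dynkin diagram is a chain of 6 nodes with a double edge at one end; the terminal node there is the unique long simple root (C_6). Hence the type is C_6.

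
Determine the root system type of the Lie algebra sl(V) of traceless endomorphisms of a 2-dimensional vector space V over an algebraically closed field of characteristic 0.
This is sl(2), which has dimension 2^2 - 1 = 3 and rank 2 - 1 = 1 (a Cartan subalgebra is the diagonal traceless matrices). In the classification of classical Lie algebras, the special linear algebra sl(n+1) has type A_n; here n = 1, so the Dynkin diagram is a chain of 1 nodes with single edges (A_1). Hence the type is A_1.

A1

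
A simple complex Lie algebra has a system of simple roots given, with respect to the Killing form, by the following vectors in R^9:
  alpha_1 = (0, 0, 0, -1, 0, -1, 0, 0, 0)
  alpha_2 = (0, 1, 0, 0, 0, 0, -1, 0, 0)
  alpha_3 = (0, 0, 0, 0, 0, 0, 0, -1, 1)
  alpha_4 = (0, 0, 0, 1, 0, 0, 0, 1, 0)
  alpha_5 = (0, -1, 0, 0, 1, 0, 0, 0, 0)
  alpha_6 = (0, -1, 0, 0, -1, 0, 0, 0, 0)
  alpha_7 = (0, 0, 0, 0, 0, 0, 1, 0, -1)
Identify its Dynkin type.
D7

Compute the Cartan integers a_ij = 2(alpha_i, alpha_j)/(alpha_j, alpha_j); the resulting 7x7 Cartan matrix is
[[2, 0, 0, -1, 0, 0, 0], [0, 2, 0, 0, -1, -1, -1], [0, 0, 2, -1, 0, 0, -1], [-1, 0, -1, 2, 0, 0, 0], [0, -1, 0, 0, 2, 0, 0], [0, -1, 0, 0, 0, 2, 0], [0, -1, -1, 0, 0, 0, 2]].
All simple roots have the same length, so the diagram is simply laced. The associated Dynkin diagram is a chain of 5 nodes with a fork of two nodes at one end (D_7), so the type is D_7 (the algebra so(14)).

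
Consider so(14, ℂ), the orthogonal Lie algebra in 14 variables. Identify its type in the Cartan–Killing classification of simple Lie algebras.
D7

This is so(14) with 14 even, which has dimension 14(14-1)/2 = 91 and rank 14/2 = 7. In the classification of classical Lie algebras, the orthogonal algebra so(2n) in an even number of variables has type D_n; here n = 7, so the Dynkin diagram is a chain of 5 nodes with a fork of two nodes at one end (D_7). Hence the type is D_7.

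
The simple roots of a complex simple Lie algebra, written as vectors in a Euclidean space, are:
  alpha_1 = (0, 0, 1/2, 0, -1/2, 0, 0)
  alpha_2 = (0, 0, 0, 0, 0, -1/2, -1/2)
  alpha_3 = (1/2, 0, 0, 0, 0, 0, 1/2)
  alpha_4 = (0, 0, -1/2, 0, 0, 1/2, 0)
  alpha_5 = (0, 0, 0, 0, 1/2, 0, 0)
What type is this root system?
Compute the Cartan integers a_ij = 2(alpha_i, alpha_j)/(alpha_j, alpha_j); the resulting 5x5 Cartan matrix is
[[2, 0, 0, -1, -2], [0, 2, -1, -1, 0], [0, -1, 2, 0, 0], [-1, -1, 0, 2, 0], [-1, 0, 0, 0, 2]].
The roots have two lengths (squared-length ratio 2:1); the short ones are alpha_{5}. The associated Dynkin diagram is a chain of 5 nodes with a double edge at one end; the terminal node there is the unique short simple root (B_5), so the type is B_5 (the algebra so(11)).

B5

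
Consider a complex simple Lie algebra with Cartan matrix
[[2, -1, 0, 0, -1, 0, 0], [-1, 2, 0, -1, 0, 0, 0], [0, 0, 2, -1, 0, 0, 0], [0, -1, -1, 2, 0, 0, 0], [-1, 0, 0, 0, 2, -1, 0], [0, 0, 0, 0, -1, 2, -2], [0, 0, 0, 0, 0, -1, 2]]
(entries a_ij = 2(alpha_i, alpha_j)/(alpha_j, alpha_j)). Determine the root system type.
B_7

The matrix has rank 7 with 2's on the diagonal. Reading the off-diagonal entries as Dynkin edges (a single edge where a_ij = a_ji = -1; a double or triple edge where a_ij * a_ji = 2 or 3), the diagram is a chain of 7 nodes with a double edge at one end; the terminal node there is the unique short simple root (B_7). One simple-root ordering that puts it in standard form is (alpha_3, alpha_4, alpha_2, alpha_1, alpha_5, alpha_6, alpha_7). So the algebra is type B_7, i.e. so(15).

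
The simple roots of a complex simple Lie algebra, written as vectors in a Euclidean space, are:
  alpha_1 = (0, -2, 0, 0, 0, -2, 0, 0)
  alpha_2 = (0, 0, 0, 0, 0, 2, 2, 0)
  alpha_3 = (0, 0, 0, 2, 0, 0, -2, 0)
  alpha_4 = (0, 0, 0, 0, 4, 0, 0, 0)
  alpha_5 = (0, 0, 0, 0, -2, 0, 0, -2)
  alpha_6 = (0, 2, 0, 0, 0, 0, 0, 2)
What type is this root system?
C_6

Compute the Cartan integers a_ij = 2(alpha_i, alpha_j)/(alpha_j, alpha_j); the resulting 6x6 Cartan matrix is
[[2, -1, 0, 0, 0, -1], [-1, 2, -1, 0, 0, 0], [0, -1, 2, 0, 0, 0], [0, 0, 0, 2, -2, 0], [0, 0, 0, -1, 2, -1], [-1, 0, 0, 0, -1, 2]].
The roots have two lengths (squared-length ratio 2:1); the short ones are alpha_{1,2,3,5,6}. The associated Dynkin diagram is a chain of 6 nodes with a double edge at one end; the terminal node there is the unique long simple root (C_6), so the type is C_6 (the algebra sp(12)).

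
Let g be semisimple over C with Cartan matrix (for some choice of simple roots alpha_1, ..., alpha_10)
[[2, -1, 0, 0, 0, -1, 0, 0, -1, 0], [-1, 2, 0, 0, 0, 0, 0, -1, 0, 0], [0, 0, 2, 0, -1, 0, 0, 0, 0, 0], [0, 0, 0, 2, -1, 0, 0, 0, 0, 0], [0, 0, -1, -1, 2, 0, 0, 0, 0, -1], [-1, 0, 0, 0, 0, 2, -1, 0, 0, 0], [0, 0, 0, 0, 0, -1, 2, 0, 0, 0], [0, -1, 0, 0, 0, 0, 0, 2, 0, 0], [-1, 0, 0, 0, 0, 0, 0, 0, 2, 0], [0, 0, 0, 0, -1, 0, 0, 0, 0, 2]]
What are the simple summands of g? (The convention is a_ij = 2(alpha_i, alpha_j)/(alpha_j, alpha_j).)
type D_4 ⊕ type E_6

The diagram associated to this matrix has two connected components: the simple roots {alpha_3, alpha_4, alpha_5, alpha_10} form a chain of 2 nodes with a fork of two nodes at one end (D_4), and {alpha_1, alpha_2, alpha_6, alpha_7, alpha_8, alpha_9} form a chain of 5 nodes with one extra node attached to the third node from one end (E_6). A semisimple Lie algebra decomposes uniquely as the direct sum of simple ideals, one per connected component of its Dynkin diagram, so g ≅ D_4 ⊕ E_6 (dimension 28 + 78 = 106).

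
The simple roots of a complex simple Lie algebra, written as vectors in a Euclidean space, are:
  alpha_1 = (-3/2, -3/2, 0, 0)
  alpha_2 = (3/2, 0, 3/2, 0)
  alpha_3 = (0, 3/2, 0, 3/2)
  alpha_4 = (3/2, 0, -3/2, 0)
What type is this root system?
type D_4

Compute the Cartan integers a_ij = 2(alpha_i, alpha_j)/(alpha_j, alpha_j); the resulting 4x4 Cartan matrix is
[[2, -1, -1, -1], [-1, 2, 0, 0], [-1, 0, 2, 0], [-1, 0, 0, 2]].
All simple roots have the same length, so the diagram is simply laced. The associated Dynkin diagram is a chain of 2 nodes with a fork of two nodes at one end (D_4), so the type is D_4 (the algebra so(8)).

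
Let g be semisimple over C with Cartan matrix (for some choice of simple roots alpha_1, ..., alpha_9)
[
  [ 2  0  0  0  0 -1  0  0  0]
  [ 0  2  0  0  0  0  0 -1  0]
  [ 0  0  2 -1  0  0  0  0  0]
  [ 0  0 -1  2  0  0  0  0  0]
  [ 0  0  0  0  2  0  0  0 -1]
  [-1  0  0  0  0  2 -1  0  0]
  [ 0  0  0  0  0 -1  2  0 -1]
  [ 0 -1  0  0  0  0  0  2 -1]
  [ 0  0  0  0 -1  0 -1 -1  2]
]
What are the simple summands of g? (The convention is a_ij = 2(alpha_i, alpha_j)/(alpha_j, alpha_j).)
The diagram associated to this matrix has two connected components: the simple roots {alpha_3, alpha_4} form a chain of 2 nodes with single edges (A_2), and {alpha_1, alpha_2, alpha_5, alpha_6, alpha_7, alpha_8, alpha_9} form a chain of 6 nodes with one extra node attached to the third node from one end (E_7). A semisimple Lie algebra decomposes uniquely as the direct sum of simple ideals, one per connected component of its Dynkin diagram, so g ≅ A_2 ⊕ E_7 (dimension 8 + 133 = 141).

A_2 + E_7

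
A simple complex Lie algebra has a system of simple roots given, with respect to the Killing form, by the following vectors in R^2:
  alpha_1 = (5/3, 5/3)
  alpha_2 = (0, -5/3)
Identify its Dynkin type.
Compute the Cartan integers a_ij = 2(alpha_i, alpha_j)/(alpha_j, alpha_j); the resulting 2x2 Cartan matrix is
[[2, -2], [-1, 2]].
The roots have two lengths (squared-length ratio 2:1); the short ones are alpha_{2}. The associated Dynkin diagram is a chain of 2 nodes with a double edge at one end; the terminal node there is the unique short simple root (B_2), so the type is B_2 (the algebra so(5)).

B_2 (so(5))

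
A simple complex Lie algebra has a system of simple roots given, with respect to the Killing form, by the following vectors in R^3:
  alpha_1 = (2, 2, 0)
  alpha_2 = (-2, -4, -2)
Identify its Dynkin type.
Compute the Cartan integers a_ij = 2(alpha_i, alpha_j)/(alpha_j, alpha_j); the resulting 2x2 Cartan matrix is
[[2, -1], [-3, 2]].
The roots have two lengths (squared-length ratio 3:1); the short ones are alpha_{1}. The associated Dynkin diagram is two nodes joined by a triple edge (G_2), so the type is G_2.

type G_2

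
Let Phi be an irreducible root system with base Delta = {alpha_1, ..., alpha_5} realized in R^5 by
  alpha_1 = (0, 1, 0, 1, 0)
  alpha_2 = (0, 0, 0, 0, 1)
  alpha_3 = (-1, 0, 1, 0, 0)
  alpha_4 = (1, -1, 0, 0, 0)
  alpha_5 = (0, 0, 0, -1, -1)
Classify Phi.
B5

Compute the Cartan integers a_ij = 2(alpha_i, alpha_j)/(alpha_j, alpha_j); the resulting 5x5 Cartan matrix is
[[2, 0, 0, -1, -1], [0, 2, 0, 0, -1], [0, 0, 2, -1, 0], [-1, 0, -1, 2, 0], [-1, -2, 0, 0, 2]].
The roots have two lengths (squared-length ratio 2:1); the short ones are alpha_{2}. The associated Dynkin diagram is a chain of 5 nodes with a double edge at one end; the terminal node there is the unique short simple root (B_5), so the type is B_5 (the algebra so(11)).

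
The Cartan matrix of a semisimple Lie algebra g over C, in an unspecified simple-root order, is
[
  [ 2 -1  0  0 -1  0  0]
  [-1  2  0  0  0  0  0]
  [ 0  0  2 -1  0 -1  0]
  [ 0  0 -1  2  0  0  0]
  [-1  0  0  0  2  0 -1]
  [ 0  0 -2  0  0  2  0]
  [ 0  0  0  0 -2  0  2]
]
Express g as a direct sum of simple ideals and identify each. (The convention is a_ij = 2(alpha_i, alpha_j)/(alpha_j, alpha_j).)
C3 ⊕ C4

The diagram associated to this matrix has two connected components: the simple roots {alpha_3, alpha_4, alpha_6} form a chain of 3 nodes with a double edge at one end; the terminal node there is the unique long simple root (C_3), and {alpha_1, alpha_2, alpha_5, alpha_7} form a chain of 4 nodes with a double edge at one end; the terminal node there is the unique long simple root (C_4). A semisimple Lie algebra decomposes uniquely as the direct sum of simple ideals, one per connected component of its Dynkin diagram, so g ≅ C_3 ⊕ C_4 (dimension 21 + 36 = 57).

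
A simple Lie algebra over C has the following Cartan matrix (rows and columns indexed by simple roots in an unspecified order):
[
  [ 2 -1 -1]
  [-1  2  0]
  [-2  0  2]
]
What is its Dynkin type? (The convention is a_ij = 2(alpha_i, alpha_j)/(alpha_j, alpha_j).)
C3

The matrix has rank 3 with 2's on the diagonal. Reading the off-diagonal entries as Dynkin edges (a single edge where a_ij = a_ji = -1; a double or triple edge where a_ij * a_ji = 2 or 3), the diagram is a chain of 3 nodes with a double edge at one end; the terminal node there is the unique long simple root (C_3). One simple-root ordering that puts it in standard form is (alpha_2, alpha_1, alpha_3). So the algebra is type C_3, i.e. sp(6).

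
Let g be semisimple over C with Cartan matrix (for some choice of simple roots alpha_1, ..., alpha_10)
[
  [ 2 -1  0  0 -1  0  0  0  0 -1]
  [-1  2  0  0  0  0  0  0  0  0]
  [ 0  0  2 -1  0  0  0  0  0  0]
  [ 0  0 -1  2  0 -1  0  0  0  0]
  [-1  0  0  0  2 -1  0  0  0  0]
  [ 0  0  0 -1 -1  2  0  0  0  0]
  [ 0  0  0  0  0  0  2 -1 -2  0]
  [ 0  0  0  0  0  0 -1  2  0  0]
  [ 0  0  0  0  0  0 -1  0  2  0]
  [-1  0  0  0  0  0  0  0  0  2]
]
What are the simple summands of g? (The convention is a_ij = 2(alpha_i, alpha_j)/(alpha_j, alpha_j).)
B_3 (so(7)) ⊕ D_7 (so(14))

The diagram associated to this matrix has two connected components: the simple roots {alpha_7, alpha_8, alpha_9} form a chain of 3 nodes with a double edge at one end; the terminal node there is the unique short simple root (B_3), and {alpha_1, alpha_2, alpha_3, alpha_4, alpha_5, alpha_6, alpha_10} form a chain of 5 nodes with a fork of two nodes at one end (D_7). A semisimple Lie algebra decomposes uniquely as the direct sum of simple ideals, one per connected component of its Dynkin diagram, so g ≅ B_3 ⊕ D_7 (dimension 21 + 91 = 112).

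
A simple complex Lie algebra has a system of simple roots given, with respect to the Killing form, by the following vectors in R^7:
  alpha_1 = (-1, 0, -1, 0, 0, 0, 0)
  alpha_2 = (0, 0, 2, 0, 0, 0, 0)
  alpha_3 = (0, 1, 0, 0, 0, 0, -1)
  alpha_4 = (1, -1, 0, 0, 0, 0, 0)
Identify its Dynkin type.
C_4 (sp(8))

Compute the Cartan integers a_ij = 2(alpha_i, alpha_j)/(alpha_j, alpha_j); the resulting 4x4 Cartan matrix is
[[2, -1, 0, -1], [-2, 2, 0, 0], [0, 0, 2, -1], [-1, 0, -1, 2]].
The roots have two lengths (squared-length ratio 2:1); the short ones are alpha_{1,3,4}. The associated Dynkin diagram is a chain of 4 nodes with a double edge at one end; the terminal node there is the unique long simple root (C_4), so the type is C_4 (the algebra sp(8)).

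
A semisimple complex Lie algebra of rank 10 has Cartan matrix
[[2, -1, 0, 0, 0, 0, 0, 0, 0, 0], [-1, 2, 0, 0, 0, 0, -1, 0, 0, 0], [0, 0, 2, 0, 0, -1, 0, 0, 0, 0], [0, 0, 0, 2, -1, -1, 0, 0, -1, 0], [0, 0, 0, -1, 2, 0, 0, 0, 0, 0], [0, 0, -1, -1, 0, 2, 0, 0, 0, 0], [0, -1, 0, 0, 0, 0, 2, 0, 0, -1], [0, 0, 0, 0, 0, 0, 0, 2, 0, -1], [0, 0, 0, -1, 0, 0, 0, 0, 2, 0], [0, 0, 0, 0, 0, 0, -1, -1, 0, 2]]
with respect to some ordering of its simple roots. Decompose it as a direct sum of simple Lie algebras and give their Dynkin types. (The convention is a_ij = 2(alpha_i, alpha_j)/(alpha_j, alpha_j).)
A5 + D5

The diagram associated to this matrix has two connected components: the simple roots {alpha_1, alpha_2, alpha_7, alpha_8, alpha_10} form a chain of 5 nodes with single edges (A_5), and {alpha_3, alpha_4, alpha_5, alpha_6, alpha_9} form a chain of 3 nodes with a fork of two nodes at one end (D_5). A semisimple Lie algebra decomposes uniquely as the direct sum of simple ideals, one per connected component of its Dynkin diagram, so g ≅ A_5 ⊕ D_5 (dimension 35 + 45 = 80).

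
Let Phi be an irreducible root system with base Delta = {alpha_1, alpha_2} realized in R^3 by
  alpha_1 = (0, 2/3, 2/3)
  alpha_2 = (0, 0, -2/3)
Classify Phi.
B2

Compute the Cartan integers a_ij = 2(alpha_i, alpha_j)/(alpha_j, alpha_j); the resulting 2x2 Cartan matrix is
[[2, -2], [-1, 2]].
The roots have two lengths (squared-length ratio 2:1); the short ones are alpha_{2}. The associated Dynkin diagram is a chain of 2 nodes with a double edge at one end; the terminal node there is the unique short simple root (B_2), so the type is B_2 (the algebra so(5)).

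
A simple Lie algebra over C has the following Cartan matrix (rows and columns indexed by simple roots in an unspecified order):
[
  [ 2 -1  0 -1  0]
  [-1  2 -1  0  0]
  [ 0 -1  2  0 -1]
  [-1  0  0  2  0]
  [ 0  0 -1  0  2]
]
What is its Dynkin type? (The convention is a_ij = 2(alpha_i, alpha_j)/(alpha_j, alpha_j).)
The matrix has rank 5 with 2's on the diagonal. Reading the off-diagonal entries as Dynkin edges (a single edge where a_ij = a_ji = -1; a double or triple edge where a_ij * a_ji = 2 or 3), the diagram is a chain of 5 nodes with single edges (A_5). One simple-root ordering that puts it in standard form is (alpha_4, alpha_1, alpha_2, alpha_3, alpha_5). So the algebra is type A_5, i.e. sl(6).

A_5 (sl(6))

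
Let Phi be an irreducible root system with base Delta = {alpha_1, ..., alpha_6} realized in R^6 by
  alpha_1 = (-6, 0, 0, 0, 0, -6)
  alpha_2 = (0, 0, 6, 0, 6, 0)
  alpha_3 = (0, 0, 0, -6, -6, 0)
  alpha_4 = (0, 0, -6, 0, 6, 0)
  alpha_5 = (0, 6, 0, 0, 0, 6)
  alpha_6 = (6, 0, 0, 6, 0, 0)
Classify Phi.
Compute the Cartan integers a_ij = 2(alpha_i, alpha_j)/(alpha_j, alpha_j); the resulting 6x6 Cartan matrix is
[[2, 0, 0, 0, -1, -1], [0, 2, -1, 0, 0, 0], [0, -1, 2, -1, 0, -1], [0, 0, -1, 2, 0, 0], [-1, 0, 0, 0, 2, 0], [-1, 0, -1, 0, 0, 2]].
All simple roots have the same length, so the diagram is simply laced. The associated Dynkin diagram is a chain of 4 nodes with a fork of two nodes at one end (D_6), so the type is D_6 (the algebra so(12)).

D_6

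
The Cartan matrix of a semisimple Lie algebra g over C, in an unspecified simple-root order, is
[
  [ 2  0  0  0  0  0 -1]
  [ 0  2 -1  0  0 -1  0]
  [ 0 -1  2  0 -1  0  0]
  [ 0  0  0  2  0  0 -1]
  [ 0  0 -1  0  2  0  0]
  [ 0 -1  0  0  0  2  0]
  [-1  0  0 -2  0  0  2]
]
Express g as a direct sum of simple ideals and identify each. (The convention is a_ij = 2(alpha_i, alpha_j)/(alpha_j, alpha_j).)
A_4 (sl(5)) + B_3 (so(7))

The diagram associated to this matrix has two connected components: the simple roots {alpha_2, alpha_3, alpha_5, alpha_6} form a chain of 4 nodes with single edges (A_4), and {alpha_1, alpha_4, alpha_7} form a chain of 3 nodes with a double edge at one end; the terminal node there is the unique short simple root (B_3). A semisimple Lie algebra decomposes uniquely as the direct sum of simple ideals, one per connected component of its Dynkin diagram, so g ≅ A_4 ⊕ B_3 (dimension 24 + 21 = 45).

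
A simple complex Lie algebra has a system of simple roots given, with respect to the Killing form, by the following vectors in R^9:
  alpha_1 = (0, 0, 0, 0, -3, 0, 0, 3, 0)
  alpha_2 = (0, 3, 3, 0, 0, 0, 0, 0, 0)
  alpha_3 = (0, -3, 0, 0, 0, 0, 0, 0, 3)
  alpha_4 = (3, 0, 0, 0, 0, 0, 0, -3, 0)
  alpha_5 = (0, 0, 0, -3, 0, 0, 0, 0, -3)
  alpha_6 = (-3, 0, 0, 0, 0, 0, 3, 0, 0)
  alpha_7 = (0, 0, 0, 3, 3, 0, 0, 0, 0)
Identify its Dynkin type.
type A_7

Compute the Cartan integers a_ij = 2(alpha_i, alpha_j)/(alpha_j, alpha_j); the resulting 7x7 Cartan matrix is
[[2, 0, 0, -1, 0, 0, -1], [0, 2, -1, 0, 0, 0, 0], [0, -1, 2, 0, -1, 0, 0], [-1, 0, 0, 2, 0, -1, 0], [0, 0, -1, 0, 2, 0, -1], [0, 0, 0, -1, 0, 2, 0], [-1, 0, 0, 0, -1, 0, 2]].
All simple roots have the same length, so the diagram is simply laced. The associated Dynkin diagram is a chain of 7 nodes with single edges (A_7), so the type is A_7 (the algebra sl(8)).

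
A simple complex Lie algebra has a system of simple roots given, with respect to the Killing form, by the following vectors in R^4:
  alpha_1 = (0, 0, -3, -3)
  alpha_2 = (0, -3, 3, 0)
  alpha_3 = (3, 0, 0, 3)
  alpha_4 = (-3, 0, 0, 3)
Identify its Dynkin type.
D_4 (so(8))

Compute the Cartan integers a_ij = 2(alpha_i, alpha_j)/(alpha_j, alpha_j); the resulting 4x4 Cartan matrix is
[[2, -1, -1, -1], [-1, 2, 0, 0], [-1, 0, 2, 0], [-1, 0, 0, 2]].
All simple roots have the same length, so the diagram is simply laced. The associated Dynkin diagram is a chain of 2 nodes with a fork of two nodes at one end (D_4), so the type is D_4 (the algebra so(8)).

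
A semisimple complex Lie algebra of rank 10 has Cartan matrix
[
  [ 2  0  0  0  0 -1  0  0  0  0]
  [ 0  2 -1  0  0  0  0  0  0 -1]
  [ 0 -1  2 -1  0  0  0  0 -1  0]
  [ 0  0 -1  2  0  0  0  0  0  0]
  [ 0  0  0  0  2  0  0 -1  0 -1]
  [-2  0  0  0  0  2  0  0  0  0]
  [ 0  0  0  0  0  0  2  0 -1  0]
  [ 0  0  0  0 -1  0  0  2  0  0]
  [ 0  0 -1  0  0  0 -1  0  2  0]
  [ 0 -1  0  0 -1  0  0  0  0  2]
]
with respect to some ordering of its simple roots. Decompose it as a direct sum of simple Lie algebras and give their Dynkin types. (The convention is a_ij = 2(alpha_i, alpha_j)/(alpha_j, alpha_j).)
The diagram associated to this matrix has two connected components: the simple roots {alpha_1, alpha_6} form a chain of 2 nodes with a double edge at one end; the terminal node there is the unique short simple root (B_2), and {alpha_2, alpha_3, alpha_4, alpha_5, alpha_7, alpha_8, alpha_9, alpha_10} form a chain of 7 nodes with one extra node attached to the third node from one end (E_8). A semisimple Lie algebra decomposes uniquely as the direct sum of simple ideals, one per connected component of its Dynkin diagram, so g ≅ B_2 ⊕ E_8 (dimension 10 + 248 = 258).

B_2 ⊕ E_8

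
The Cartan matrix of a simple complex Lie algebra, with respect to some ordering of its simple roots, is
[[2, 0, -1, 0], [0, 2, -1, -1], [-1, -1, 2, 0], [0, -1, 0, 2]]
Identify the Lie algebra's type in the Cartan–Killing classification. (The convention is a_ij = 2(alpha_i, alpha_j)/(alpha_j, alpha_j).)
The matrix has rank 4 with 2's on the diagonal. Reading the off-diagonal entries as Dynkin edges (a single edge where a_ij = a_ji = -1; a double or triple edge where a_ij * a_ji = 2 or 3), the diagram is a chain of 4 nodes with single edges (A_4). One simple-root ordering that puts it in standard form is (alpha_4, alpha_2, alpha_3, alpha_1). So the algebra is type A_4, i.e. sl(5).

A4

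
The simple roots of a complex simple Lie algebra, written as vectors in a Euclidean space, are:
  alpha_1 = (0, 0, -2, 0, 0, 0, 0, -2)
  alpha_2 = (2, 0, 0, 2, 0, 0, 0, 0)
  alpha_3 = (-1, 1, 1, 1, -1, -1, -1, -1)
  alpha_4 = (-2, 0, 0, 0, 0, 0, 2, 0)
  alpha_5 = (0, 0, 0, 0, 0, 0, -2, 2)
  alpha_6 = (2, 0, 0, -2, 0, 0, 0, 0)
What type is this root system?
E_6

Compute the Cartan integers a_ij = 2(alpha_i, alpha_j)/(alpha_j, alpha_j); the resulting 6x6 Cartan matrix is
[[2, 0, 0, 0, -1, 0], [0, 2, 0, -1, 0, 0], [0, 0, 2, 0, 0, -1], [0, -1, 0, 2, -1, -1], [-1, 0, 0, -1, 2, 0], [0, 0, -1, -1, 0, 2]].
All simple roots have the same length, so the diagram is simply laced. The associated Dynkin diagram is a chain of 5 nodes with one extra node attached to the third node from one end (E_6), so the type is E_6.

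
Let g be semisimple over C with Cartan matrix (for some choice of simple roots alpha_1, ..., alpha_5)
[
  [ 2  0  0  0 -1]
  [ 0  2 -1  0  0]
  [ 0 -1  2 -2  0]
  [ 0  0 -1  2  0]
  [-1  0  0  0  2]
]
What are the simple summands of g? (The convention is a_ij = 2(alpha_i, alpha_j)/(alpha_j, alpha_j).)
A_2 (sl(3)) ⊕ B_3 (so(7))

The diagram associated to this matrix has two connected components: the simple roots {alpha_1, alpha_5} form a chain of 2 nodes with single edges (A_2), and {alpha_2, alpha_3, alpha_4} form a chain of 3 nodes with a double edge at one end; the terminal node there is the unique short simple root (B_3). A semisimple Lie algebra decomposes uniquely as the direct sum of simple ideals, one per connected component of its Dynkin diagram, so g ≅ A_2 ⊕ B_3 (dimension 8 + 21 = 29).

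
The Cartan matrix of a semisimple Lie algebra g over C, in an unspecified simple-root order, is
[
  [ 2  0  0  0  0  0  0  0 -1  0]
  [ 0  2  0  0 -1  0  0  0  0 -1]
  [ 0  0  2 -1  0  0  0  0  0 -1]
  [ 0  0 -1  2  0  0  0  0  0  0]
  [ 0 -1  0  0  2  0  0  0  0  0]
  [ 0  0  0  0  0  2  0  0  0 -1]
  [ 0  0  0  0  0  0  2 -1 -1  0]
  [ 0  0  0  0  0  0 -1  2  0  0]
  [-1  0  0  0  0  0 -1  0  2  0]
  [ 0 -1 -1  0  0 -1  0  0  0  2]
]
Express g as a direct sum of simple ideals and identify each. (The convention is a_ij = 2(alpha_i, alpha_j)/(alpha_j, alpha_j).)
A_4 (sl(5)) ⊕ E_6

The diagram associated to this matrix has two connected components: the simple roots {alpha_1, alpha_7, alpha_8, alpha_9} form a chain of 4 nodes with single edges (A_4), and {alpha_2, alpha_3, alpha_4, alpha_5, alpha_6, alpha_10} form a chain of 5 nodes with one extra node attached to the third node from one end (E_6). A semisimple Lie algebra decomposes uniquely as the direct sum of simple ideals, one per connected component of its Dynkin diagram, so g ≅ A_4 ⊕ E_6 (dimension 24 + 78 = 102).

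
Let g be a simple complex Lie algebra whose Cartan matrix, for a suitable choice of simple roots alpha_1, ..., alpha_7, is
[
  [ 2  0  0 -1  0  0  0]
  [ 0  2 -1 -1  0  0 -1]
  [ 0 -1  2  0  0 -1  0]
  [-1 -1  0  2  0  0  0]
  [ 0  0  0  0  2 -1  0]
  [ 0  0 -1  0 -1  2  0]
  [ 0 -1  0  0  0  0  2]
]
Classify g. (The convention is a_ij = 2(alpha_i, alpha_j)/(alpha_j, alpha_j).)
E_7

The matrix has rank 7 with 2's on the diagonal. Reading the off-diagonal entries as Dynkin edges (a single edge where a_ij = a_ji = -1; a double or triple edge where a_ij * a_ji = 2 or 3), the diagram is a chain of 6 nodes with one extra node attached to the third node from one end (E_7). One simple-root ordering that puts it in standard form is (alpha_1, alpha_7, alpha_4, alpha_2, alpha_3, alpha_6, alpha_5). So the algebra is type E_7.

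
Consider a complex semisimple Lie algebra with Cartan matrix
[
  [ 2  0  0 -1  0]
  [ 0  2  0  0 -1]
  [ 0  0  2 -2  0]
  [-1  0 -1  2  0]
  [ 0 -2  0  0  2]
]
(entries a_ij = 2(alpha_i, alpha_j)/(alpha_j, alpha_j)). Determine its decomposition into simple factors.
B2 ⊕ C3

The diagram associated to this matrix has two connected components: the simple roots {alpha_2, alpha_5} form a chain of 2 nodes with a double edge at one end; the terminal node there is the unique short simple root (B_2), and {alpha_1, alpha_3, alpha_4} form a chain of 3 nodes with a double edge at one end; the terminal node there is the unique long simple root (C_3). A semisimple Lie algebra decomposes uniquely as the direct sum of simple ideals, one per connected component of its Dynkin diagram, so g ≅ B_2 ⊕ C_3 (dimension 10 + 21 = 31).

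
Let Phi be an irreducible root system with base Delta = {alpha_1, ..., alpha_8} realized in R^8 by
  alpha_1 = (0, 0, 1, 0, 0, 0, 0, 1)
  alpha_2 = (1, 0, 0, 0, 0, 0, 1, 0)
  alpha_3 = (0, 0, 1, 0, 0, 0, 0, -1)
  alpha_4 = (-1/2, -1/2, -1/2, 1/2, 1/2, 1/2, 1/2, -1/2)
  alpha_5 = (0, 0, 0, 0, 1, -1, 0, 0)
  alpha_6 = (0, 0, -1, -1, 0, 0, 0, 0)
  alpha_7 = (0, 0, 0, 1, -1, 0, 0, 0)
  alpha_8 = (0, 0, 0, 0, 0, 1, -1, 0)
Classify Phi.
Compute the Cartan integers a_ij = 2(alpha_i, alpha_j)/(alpha_j, alpha_j); the resulting 8x8 Cartan matrix is
[[2, 0, 0, -1, 0, -1, 0, 0], [0, 2, 0, 0, 0, 0, 0, -1], [0, 0, 2, 0, 0, -1, 0, 0], [-1, 0, 0, 2, 0, 0, 0, 0], [0, 0, 0, 0, 2, 0, -1, -1], [-1, 0, -1, 0, 0, 2, -1, 0], [0, 0, 0, 0, -1, -1, 2, 0], [0, -1, 0, 0, -1, 0, 0, 2]].
All simple roots have the same length, so the diagram is simply laced. The associated Dynkin diagram is a chain of 7 nodes with one extra node attached to the third node from one end (E_8), so the type is E_8.

type E_8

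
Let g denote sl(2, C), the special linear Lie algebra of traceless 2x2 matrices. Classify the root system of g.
This is sl(2), which has dimension 2^2 - 1 = 3 and rank 2 - 1 = 1 (a Cartan subalgebra is the diagonal traceless matrices). In the classification of classical Lie algebras, the special linear algebra sl(n+1) has type A_n; here n = 1, so the Dynkin diagram is a chain of 1 nodes with single edges (A_1). Hence the type is A_1.

A_1 (sl(2))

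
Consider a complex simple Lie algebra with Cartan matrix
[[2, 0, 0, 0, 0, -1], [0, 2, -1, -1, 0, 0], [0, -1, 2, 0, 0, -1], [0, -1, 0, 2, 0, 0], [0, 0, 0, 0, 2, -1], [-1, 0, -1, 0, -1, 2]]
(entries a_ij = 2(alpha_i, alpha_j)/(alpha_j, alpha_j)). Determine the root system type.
The matrix has rank 6 with 2's on the diagonal. Reading the off-diagonal entries as Dynkin edges (a single edge where a_ij = a_ji = -1; a double or triple edge where a_ij * a_ji = 2 or 3), the diagram is a chain of 4 nodes with a fork of two nodes at one end (D_6). One simple-root ordering that puts it in standard form is (alpha_4, alpha_2, alpha_3, alpha_6, alpha_5, alpha_1). So the algebra is type D_6, i.e. so(12).

D_6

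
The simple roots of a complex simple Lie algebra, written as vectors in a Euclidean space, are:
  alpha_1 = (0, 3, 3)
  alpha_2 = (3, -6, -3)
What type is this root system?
Compute the Cartan integers a_ij = 2(alpha_i, alpha_j)/(alpha_j, alpha_j); the resulting 2x2 Cartan matrix is
[[2, -1], [-3, 2]].
The roots have two lengths (squared-length ratio 3:1); the short ones are alpha_{1}. The associated Dynkin diagram is two nodes joined by a triple edge (G_2), so the type is G_2.

G2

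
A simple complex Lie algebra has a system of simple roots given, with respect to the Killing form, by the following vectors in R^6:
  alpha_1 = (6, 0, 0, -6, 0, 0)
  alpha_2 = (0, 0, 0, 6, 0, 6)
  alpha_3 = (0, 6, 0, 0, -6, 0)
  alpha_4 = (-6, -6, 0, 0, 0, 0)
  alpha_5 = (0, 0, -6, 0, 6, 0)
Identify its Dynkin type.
Compute the Cartan integers a_ij = 2(alpha_i, alpha_j)/(alpha_j, alpha_j); the resulting 5x5 Cartan matrix is
[[2, -1, 0, -1, 0], [-1, 2, 0, 0, 0], [0, 0, 2, -1, -1], [-1, 0, -1, 2, 0], [0, 0, -1, 0, 2]].
All simple roots have the same length, so the diagram is simply laced. The associated Dynkin diagram is a chain of 5 nodes with single edges (A_5), so the type is A_5 (the algebra sl(6)).

A_5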